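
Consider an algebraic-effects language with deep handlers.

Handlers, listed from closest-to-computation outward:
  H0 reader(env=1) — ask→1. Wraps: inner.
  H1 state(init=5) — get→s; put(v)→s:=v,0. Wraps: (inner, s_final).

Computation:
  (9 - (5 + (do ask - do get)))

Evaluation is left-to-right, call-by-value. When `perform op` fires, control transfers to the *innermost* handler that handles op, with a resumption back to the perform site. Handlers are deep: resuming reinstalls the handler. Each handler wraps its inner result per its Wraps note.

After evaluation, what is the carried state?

Answer: 5

Step-by-step:
ask @ H0 ⇒ 1
get @ H1 ⇒ 5
H0 returns 8
H1 returns (8, 5)
= (8, 5)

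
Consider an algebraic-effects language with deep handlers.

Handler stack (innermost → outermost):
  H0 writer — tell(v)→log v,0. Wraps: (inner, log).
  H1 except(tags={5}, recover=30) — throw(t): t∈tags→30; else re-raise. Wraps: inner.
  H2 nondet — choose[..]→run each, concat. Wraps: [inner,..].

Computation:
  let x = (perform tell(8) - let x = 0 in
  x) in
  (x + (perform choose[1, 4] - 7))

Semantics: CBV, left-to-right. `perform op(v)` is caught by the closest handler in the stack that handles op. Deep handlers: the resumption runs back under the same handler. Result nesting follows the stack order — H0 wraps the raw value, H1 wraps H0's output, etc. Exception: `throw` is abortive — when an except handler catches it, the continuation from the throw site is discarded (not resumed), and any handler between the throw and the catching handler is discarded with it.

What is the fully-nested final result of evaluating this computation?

Working:
tell(8) @ H0 ⇒ log+=8
choose[1, 4] @ H2
  branch[0] choose=1:
    H0 returns (-6, (8))
    H1 returns (-6, (8))
    H2 returns [(-6, (8))]
  branch[1] choose=4:
    H0 returns (-3, (8))
    H1 returns (-3, (8))
    H2 returns [(-3, (8))]
= [(-6, (8)), (-3, (8))]

Answer: [(-6, (8)), (-3, (8))]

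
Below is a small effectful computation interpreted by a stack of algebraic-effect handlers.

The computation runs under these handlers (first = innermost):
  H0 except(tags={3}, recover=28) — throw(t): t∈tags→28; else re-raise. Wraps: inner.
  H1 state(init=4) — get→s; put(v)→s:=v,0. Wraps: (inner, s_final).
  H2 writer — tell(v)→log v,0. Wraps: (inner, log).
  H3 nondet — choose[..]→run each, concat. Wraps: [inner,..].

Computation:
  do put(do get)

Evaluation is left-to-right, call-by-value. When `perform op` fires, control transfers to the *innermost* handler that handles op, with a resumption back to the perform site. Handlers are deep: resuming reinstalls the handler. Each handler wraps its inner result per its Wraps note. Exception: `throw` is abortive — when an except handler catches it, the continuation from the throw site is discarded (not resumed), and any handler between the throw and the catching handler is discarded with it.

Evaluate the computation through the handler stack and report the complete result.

Working:
get @ H1 ⇒ 4
put(4) @ H1 ⇒ s:=4
H0 returns 0
H1 returns (0, 4)
H2 returns ((0, 4), ())
H3 returns [((0, 4), ())]
= [((0, 4), ())]

Answer: [((0, 4), ())]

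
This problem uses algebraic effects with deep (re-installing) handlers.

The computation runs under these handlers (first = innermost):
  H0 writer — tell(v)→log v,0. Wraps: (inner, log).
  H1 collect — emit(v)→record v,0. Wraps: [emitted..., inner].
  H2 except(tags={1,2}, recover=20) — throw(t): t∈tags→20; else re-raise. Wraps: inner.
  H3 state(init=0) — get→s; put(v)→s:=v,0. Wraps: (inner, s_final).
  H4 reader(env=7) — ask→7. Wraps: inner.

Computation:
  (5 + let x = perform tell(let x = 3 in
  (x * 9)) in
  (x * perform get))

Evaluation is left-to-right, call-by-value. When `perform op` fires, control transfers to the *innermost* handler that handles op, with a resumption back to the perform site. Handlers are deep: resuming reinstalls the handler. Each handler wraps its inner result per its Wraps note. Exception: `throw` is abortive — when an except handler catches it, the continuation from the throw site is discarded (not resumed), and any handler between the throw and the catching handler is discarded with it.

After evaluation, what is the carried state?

Answer: 0

Working:
tell(27) @ H0 ⇒ log+=27
get @ H3 ⇒ 0
H0 returns (5, (27))
H1 returns [(5, (27))]
H2 returns [(5, (27))]
H3 returns ([(5, (27))], 0)
H4 returns ([(5, (27))], 0)
= ([(5, (27))], 0)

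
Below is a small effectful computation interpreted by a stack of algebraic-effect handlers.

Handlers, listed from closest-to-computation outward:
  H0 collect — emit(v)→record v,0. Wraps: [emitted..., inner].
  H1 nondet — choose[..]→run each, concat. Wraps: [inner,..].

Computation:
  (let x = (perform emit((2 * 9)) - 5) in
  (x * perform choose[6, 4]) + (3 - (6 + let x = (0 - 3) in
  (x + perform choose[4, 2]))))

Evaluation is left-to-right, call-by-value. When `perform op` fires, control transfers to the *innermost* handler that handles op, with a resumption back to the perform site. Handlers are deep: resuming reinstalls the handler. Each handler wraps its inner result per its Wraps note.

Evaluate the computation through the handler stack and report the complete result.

Evaluation trace:
emit(18) @ H0 ⇒ out+=18
choose[6, 4] @ H1
  branch[0] choose=6:
    choose[4, 2] @ H1
      branch[0] choose=4:
        H0 returns [18, -34]
        H1 returns [[18, -34]]
      branch[1] choose=2:
        H0 returns [18, -32]
        H1 returns [[18, -32]]
  branch[1] choose=4:
    choose[4, 2] @ H1
      branch[0] choose=4:
        H0 returns [18, -24]
        H1 returns [[18, -24]]
      branch[1] choose=2:
        H0 returns [18, -22]
        H1 returns [[18, -22]]
= [[18, -34], [18, -32], [18, -24], [18, -22]]

Answer: [[18, -34], [18, -32], [18, -24], [18, -22]]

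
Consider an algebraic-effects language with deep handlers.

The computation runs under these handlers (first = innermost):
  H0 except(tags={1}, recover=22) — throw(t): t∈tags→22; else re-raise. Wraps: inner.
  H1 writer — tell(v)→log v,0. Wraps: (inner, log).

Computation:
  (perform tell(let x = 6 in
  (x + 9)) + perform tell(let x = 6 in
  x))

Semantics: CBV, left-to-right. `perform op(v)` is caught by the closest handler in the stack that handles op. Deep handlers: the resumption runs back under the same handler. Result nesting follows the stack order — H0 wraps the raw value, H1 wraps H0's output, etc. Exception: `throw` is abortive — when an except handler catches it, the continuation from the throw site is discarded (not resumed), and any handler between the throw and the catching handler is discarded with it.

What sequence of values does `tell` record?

Answer: (15, 6)

Evaluation trace:
tell(15) @ H1 ⇒ log+=15
tell(6) @ H1 ⇒ log+=6
H0 returns 0
H1 returns (0, (15, 6))
= (0, (15, 6))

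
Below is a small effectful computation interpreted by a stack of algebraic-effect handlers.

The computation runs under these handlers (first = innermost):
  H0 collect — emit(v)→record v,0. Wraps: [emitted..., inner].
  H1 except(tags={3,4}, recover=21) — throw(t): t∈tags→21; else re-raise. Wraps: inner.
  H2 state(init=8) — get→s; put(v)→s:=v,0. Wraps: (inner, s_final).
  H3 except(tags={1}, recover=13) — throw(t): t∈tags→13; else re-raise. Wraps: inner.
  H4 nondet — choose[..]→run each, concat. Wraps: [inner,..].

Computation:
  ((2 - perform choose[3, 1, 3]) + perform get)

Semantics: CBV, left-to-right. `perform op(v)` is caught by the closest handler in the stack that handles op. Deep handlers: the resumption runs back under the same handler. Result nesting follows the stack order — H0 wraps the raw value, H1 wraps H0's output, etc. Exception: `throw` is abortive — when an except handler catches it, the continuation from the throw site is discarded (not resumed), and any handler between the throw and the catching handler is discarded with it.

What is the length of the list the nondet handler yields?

Answer: 3

Evaluation trace:
choose[3, 1, 3] @ H4
  branch[0] choose=3:
    get @ H2 ⇒ 8
    H0 returns [7]
    H1 returns [7]
    H2 returns ([7], 8)
    H3 returns ([7], 8)
    H4 returns [([7], 8)]
  branch[1] choose=1:
    get @ H2 ⇒ 8
    H0 returns [9]
    H1 returns [9]
    H2 returns ([9], 8)
    H3 returns ([9], 8)
    H4 returns [([9], 8)]
  branch[2] choose=3:
    get @ H2 ⇒ 8
    H0 returns [7]
    H1 returns [7]
    H2 returns ([7], 8)
    H3 returns ([7], 8)
    H4 returns [([7], 8)]
= [([7], 8), ([9], 8), ([7], 8)]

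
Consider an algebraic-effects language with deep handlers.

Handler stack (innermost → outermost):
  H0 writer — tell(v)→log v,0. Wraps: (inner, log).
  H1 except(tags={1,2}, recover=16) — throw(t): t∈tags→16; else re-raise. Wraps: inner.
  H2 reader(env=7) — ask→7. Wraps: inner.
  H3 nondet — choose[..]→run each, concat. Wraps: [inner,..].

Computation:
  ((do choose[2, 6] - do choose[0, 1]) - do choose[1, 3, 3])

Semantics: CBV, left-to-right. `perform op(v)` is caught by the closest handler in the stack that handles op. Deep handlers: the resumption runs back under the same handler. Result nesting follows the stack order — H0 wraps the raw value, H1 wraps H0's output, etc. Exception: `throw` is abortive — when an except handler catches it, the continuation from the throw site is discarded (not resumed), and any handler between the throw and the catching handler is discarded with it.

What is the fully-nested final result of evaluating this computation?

Evaluation trace:
choose[2, 6] @ H3
  branch[0] choose=2:
    choose[0, 1] @ H3
      branch[0] choose=0:
        choose[1, 3, 3] @ H3
          branch[0] choose=1:
            H0 returns (1, ())
            H1 returns (1, ())
            H2 returns (1, ())
            H3 returns [(1, ())]
          branch[1] choose=3:
            H0 returns (-1, ())
            H1 returns (-1, ())
            H2 returns (-1, ())
            H3 returns [(-1, ())]
          branch[2] choose=3:
            H0 returns (-1, ())
            H1 returns (-1, ())
            H2 returns (-1, ())
            H3 returns [(-1, ())]
      branch[1] choose=1:
        choose[1, 3, 3] @ H3
          branch[0] choose=1:
            H0 returns (0, ())
            H1 returns (0, ())
            H2 returns (0, ())
            H3 returns [(0, ())]
          branch[1] choose=3:
            H0 returns (-2, ())
            H1 returns (-2, ())
            H2 returns (-2, ())
            H3 returns [(-2, ())]
          branch[2] choose=3:
            H0 returns (-2, ())
            H1 returns (-2, ())
            H2 returns (-2, ())
            H3 returns [(-2, ())]
  branch[1] choose=6:
    choose[0, 1] @ H3
      branch[0] choose=0:
        choose[1, 3, 3] @ H3
          branch[0] choose=1:
            H0 returns (5, ())
            H1 returns (5, ())
            H2 returns (5, ())
            H3 returns [(5, ())]
          branch[1] choose=3:
            H0 returns (3, ())
            H1 returns (3, ())
            H2 returns (3, ())
            H3 returns [(3, ())]
          branch[2] choose=3:
            H0 returns (3, ())
            H1 returns (3, ())
            H2 returns (3, ())
            H3 returns [(3, ())]
      branch[1] choose=1:
        choose[1, 3, 3] @ H3
          branch[0] choose=1:
            H0 returns (4, ())
            H1 returns (4, ())
            H2 returns (4, ())
            H3 returns [(4, ())]
          branch[1] choose=3:
            H0 returns (2, ())
            H1 returns (2, ())
            H2 returns (2, ())
            H3 returns [(2, ())]
          branch[2] choose=3:
            H0 returns (2, ())
            H1 returns (2, ())
            H2 returns (2, ())
            H3 returns [(2, ())]
= [(1, ()), (-1, ()), (-1, ()), (0, ()), (-2, ()), (-2, ()), (5, ()), (3, ()), (3, ()), (4, ()), (2, ()), (2, ())]

Answer: [(1, ()), (-1, ()), (-1, ()), (0, ()), (-2, ()), (-2, ()), (5, ()), (3, ()), (3, ()), (4, ()), (2, ()), (2, ())]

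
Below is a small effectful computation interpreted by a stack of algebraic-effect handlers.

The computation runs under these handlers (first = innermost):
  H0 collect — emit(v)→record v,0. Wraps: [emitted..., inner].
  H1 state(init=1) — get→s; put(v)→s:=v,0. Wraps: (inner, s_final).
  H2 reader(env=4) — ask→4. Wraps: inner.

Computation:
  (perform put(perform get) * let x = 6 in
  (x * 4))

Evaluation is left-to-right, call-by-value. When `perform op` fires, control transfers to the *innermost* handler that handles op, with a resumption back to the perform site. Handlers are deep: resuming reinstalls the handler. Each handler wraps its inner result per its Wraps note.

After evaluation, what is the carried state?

Step-by-step:
get @ H1 ⇒ 1
put(1) @ H1 ⇒ s:=1
H0 returns [0]
H1 returns ([0], 1)
H2 returns ([0], 1)
= ([0], 1)

Answer: 1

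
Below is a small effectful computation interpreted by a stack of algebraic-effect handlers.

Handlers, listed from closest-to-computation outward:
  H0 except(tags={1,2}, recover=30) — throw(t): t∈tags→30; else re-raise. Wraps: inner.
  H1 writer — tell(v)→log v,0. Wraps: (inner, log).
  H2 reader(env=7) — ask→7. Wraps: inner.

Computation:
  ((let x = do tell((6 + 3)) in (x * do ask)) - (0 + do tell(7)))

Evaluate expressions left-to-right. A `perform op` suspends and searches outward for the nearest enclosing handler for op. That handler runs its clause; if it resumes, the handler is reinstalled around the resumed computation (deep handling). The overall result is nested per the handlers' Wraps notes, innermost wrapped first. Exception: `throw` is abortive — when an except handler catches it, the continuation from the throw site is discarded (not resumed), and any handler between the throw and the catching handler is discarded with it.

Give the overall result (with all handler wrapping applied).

Answer: (0, (9, 7))

Working:
tell(9) @ H1 ⇒ log+=9
ask @ H2 ⇒ 7
tell(7) @ H1 ⇒ log+=7
H0 returns 0
H1 returns (0, (9, 7))
H2 returns (0, (9, 7))
= (0, (9, 7))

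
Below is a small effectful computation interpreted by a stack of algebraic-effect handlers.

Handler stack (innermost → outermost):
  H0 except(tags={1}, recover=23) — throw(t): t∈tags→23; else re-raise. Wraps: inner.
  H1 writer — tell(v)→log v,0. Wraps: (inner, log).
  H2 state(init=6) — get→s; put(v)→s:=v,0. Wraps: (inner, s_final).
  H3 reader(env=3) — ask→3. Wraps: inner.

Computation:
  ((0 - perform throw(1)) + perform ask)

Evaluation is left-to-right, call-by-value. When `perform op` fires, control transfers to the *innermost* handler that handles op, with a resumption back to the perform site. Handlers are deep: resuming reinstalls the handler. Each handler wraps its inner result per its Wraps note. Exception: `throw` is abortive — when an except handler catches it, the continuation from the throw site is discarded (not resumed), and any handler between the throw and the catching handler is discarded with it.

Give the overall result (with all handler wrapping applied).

Answer: ((23, ()), 6)

Working:
throw(1) @ H0 caught ⇒ 23
H1 returns (23, ())
H2 returns ((23, ()), 6)
H3 returns ((23, ()), 6)
= ((23, ()), 6)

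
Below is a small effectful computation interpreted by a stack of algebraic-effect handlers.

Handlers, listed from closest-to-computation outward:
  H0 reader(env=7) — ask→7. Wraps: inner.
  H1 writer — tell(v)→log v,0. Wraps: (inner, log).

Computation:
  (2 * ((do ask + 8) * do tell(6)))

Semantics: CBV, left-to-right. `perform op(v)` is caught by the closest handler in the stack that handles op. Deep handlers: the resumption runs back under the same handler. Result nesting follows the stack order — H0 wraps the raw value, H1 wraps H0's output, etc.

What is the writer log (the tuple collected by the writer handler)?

Evaluation trace:
ask @ H0 ⇒ 7
tell(6) @ H1 ⇒ log+=6
H0 returns 0
H1 returns (0, (6))
= (0, (6))

Answer: (6)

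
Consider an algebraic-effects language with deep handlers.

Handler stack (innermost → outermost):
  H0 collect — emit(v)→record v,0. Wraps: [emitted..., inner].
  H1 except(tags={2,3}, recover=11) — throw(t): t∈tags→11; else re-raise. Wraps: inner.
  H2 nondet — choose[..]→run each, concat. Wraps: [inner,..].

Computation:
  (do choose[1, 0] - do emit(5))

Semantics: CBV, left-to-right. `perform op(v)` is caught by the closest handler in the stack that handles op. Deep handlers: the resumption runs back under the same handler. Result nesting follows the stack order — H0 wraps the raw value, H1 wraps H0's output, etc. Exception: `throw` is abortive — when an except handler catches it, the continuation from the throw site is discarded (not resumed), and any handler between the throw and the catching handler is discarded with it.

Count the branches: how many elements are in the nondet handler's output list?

Working:
choose[1, 0] @ H2
  branch[0] choose=1:
    emit(5) @ H0 ⇒ out+=5
    H0 returns [5, 1]
    H1 returns [5, 1]
    H2 returns [[5, 1]]
  branch[1] choose=0:
    emit(5) @ H0 ⇒ out+=5
    H0 returns [5, 0]
    H1 returns [5, 0]
    H2 returns [[5, 0]]
= [[5, 1], [5, 0]]

Answer: 2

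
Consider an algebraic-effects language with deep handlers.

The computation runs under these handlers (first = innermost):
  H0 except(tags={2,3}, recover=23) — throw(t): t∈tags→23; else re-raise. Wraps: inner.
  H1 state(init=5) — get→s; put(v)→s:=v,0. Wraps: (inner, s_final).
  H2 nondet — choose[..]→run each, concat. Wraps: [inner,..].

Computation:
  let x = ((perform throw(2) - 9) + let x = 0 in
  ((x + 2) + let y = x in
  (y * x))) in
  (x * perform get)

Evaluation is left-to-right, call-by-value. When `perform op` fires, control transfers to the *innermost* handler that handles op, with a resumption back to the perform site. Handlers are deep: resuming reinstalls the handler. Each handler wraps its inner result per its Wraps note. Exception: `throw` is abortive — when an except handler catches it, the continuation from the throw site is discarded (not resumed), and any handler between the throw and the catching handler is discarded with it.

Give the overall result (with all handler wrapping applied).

Answer: [(23, 5)]

Working:
throw(2) @ H0 caught ⇒ 23
H1 returns (23, 5)
H2 returns [(23, 5)]
= [(23, 5)]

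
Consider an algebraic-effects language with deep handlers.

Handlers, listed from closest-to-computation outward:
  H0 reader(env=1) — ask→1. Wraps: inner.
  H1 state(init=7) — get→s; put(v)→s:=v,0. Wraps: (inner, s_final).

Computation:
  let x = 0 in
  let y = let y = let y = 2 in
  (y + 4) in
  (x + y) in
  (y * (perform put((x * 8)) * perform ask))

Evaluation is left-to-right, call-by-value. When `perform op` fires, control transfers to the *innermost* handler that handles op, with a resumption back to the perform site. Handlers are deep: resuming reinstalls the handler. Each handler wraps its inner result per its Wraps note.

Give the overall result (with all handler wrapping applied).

Step-by-step:
put(0) @ H1 ⇒ s:=0
ask @ H0 ⇒ 1
H0 returns 0
H1 returns (0, 0)
= (0, 0)

Answer: (0, 0)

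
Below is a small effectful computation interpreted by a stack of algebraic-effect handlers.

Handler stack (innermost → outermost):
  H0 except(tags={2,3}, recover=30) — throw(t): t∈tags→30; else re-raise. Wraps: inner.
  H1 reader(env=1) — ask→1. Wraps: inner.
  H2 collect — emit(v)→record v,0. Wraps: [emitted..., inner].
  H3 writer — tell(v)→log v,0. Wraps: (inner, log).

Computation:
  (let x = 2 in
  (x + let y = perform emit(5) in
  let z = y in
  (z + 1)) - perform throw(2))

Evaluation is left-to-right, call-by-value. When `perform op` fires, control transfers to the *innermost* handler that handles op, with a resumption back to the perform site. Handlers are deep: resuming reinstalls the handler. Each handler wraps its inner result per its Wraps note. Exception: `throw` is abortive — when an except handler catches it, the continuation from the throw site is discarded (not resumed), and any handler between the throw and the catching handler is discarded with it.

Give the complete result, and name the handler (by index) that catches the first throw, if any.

Answer: ([5, 30], ()) ; first throw caught by: H0

Evaluation trace:
emit(5) @ H2 ⇒ out+=5
throw(2) @ H0 caught ⇒ 30
H1 returns 30
H2 returns [5, 30]
H3 returns ([5, 30], ())
= ([5, 30], ())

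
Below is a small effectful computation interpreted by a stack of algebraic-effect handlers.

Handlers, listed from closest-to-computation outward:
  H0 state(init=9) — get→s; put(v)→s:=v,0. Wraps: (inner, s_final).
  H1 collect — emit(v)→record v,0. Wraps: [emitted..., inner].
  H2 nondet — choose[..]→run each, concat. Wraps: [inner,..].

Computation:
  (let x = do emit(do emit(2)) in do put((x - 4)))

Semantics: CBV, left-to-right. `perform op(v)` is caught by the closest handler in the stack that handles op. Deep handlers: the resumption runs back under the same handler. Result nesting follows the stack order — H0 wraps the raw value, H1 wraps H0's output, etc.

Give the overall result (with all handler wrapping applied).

Evaluation trace:
emit(2) @ H1 ⇒ out+=2
emit(0) @ H1 ⇒ out+=0
put(-4) @ H0 ⇒ s:=-4
H0 returns (0, -4)
H1 returns [2, 0, (0, -4)]
H2 returns [[2, 0, (0, -4)]]
= [[2, 0, (0, -4)]]

Answer: [[2, 0, (0, -4)]]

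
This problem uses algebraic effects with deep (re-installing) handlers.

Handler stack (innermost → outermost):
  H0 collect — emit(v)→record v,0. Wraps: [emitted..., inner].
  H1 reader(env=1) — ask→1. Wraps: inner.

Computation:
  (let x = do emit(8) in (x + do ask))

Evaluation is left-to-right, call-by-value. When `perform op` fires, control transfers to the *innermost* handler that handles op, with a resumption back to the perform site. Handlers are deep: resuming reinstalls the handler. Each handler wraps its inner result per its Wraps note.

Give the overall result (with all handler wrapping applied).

Step-by-step:
emit(8) @ H0 ⇒ out+=8
ask @ H1 ⇒ 1
H0 returns [8, 1]
H1 returns [8, 1]
= [8, 1]

Answer: [8, 1]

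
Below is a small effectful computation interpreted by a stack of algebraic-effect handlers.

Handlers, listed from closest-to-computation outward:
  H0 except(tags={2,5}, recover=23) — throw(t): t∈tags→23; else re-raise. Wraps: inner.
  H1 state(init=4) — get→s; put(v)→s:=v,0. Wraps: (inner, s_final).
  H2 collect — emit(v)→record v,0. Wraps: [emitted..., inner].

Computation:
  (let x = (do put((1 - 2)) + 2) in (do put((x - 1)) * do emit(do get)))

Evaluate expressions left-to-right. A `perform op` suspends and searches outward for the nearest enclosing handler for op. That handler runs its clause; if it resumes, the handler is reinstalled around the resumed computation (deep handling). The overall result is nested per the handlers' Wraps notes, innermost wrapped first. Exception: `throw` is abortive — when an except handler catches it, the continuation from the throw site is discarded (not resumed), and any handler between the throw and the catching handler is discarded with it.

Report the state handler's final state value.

Evaluation trace:
put(-1) @ H1 ⇒ s:=-1
put(1) @ H1 ⇒ s:=1
get @ H1 ⇒ 1
emit(1) @ H2 ⇒ out+=1
H0 returns 0
H1 returns (0, 1)
H2 returns [1, (0, 1)]
= [1, (0, 1)]

Answer: 1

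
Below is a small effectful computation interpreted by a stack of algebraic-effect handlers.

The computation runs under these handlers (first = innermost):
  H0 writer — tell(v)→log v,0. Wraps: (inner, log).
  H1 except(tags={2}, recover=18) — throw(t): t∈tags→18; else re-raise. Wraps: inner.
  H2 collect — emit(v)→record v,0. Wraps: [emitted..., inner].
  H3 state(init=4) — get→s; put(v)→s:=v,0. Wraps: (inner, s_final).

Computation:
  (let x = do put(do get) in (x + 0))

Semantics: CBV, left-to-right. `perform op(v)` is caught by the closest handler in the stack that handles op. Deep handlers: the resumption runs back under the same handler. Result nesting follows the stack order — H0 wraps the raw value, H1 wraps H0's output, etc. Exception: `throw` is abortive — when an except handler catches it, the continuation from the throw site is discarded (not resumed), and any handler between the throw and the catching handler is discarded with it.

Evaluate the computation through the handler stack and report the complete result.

Answer: ([(0, ())], 4)

Evaluation trace:
get @ H3 ⇒ 4
put(4) @ H3 ⇒ s:=4
H0 returns (0, ())
H1 returns (0, ())
H2 returns [(0, ())]
H3 returns ([(0, ())], 4)
= ([(0, ())], 4)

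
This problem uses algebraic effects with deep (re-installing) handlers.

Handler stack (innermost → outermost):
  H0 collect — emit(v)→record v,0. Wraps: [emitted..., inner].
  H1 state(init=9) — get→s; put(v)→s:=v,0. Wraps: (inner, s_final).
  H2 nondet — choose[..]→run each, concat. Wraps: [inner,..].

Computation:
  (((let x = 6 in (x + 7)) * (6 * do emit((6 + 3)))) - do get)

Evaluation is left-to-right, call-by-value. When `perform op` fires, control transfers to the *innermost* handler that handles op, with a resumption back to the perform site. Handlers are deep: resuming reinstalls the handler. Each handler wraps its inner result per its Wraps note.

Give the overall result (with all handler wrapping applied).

Working:
emit(9) @ H0 ⇒ out+=9
get @ H1 ⇒ 9
H0 returns [9, -9]
H1 returns ([9, -9], 9)
H2 returns [([9, -9], 9)]
= [([9, -9], 9)]

Answer: [([9, -9], 9)]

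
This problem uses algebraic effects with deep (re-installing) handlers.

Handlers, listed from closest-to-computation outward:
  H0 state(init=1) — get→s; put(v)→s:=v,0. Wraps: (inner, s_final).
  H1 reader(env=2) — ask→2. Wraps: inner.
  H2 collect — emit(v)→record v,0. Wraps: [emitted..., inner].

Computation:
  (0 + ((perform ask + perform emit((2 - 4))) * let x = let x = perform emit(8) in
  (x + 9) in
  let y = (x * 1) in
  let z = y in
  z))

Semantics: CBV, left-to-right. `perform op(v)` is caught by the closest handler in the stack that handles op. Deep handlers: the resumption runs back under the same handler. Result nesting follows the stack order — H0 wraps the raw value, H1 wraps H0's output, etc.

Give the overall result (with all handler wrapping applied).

Answer: [-2, 8, (18, 1)]

Working:
ask @ H1 ⇒ 2
emit(-2) @ H2 ⇒ out+=-2
emit(8) @ H2 ⇒ out+=8
H0 returns (18, 1)
H1 returns (18, 1)
H2 returns [-2, 8, (18, 1)]
= [-2, 8, (18, 1)]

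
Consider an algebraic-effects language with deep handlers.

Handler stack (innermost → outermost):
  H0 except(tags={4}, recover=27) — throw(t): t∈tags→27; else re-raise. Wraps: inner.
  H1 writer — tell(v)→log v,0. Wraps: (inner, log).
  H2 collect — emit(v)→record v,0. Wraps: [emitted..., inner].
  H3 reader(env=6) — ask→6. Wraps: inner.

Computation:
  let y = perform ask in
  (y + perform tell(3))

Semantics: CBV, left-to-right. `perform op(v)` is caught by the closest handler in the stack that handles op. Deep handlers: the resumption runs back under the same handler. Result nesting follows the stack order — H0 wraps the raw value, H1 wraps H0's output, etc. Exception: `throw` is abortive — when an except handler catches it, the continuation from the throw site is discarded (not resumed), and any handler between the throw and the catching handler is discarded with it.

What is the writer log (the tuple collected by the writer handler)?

Answer: (3)

Working:
ask @ H3 ⇒ 6
tell(3) @ H1 ⇒ log+=3
H0 returns 6
H1 returns (6, (3))
H2 returns [(6, (3))]
H3 returns [(6, (3))]
= [(6, (3))]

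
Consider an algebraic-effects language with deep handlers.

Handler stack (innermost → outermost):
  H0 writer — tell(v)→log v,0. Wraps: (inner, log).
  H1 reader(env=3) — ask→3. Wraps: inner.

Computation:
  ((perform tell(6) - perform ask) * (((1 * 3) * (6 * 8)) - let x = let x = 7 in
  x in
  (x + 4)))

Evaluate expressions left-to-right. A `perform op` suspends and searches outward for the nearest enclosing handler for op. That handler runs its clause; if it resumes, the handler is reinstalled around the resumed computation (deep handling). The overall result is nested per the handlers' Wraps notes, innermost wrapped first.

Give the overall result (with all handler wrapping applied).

Evaluation trace:
tell(6) @ H0 ⇒ log+=6
ask @ H1 ⇒ 3
H0 returns (-399, (6))
H1 returns (-399, (6))
= (-399, (6))

Answer: (-399, (6))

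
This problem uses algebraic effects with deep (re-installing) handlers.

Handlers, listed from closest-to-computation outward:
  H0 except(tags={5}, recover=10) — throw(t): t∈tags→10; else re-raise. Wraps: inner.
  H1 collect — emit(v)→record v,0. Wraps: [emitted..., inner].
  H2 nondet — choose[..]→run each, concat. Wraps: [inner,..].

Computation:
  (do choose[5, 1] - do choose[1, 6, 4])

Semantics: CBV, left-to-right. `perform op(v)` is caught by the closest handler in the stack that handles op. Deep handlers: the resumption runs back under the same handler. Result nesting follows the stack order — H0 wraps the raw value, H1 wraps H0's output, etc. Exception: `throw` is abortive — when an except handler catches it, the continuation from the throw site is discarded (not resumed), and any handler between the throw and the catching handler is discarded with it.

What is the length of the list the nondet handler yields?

Working:
choose[5, 1] @ H2
  branch[0] choose=5:
    choose[1, 6, 4] @ H2
      branch[0] choose=1:
        H0 returns 4
        H1 returns [4]
        H2 returns [[4]]
      branch[1] choose=6:
        H0 returns -1
        H1 returns [-1]
        H2 returns [[-1]]
      branch[2] choose=4:
        H0 returns 1
        H1 returns [1]
        H2 returns [[1]]
  branch[1] choose=1:
    choose[1, 6, 4] @ H2
      branch[0] choose=1:
        H0 returns 0
        H1 returns [0]
        H2 returns [[0]]
      branch[1] choose=6:
        H0 returns -5
        H1 returns [-5]
        H2 returns [[-5]]
      branch[2] choose=4:
        H0 returns -3
        H1 returns [-3]
        H2 returns [[-3]]
= [[4], [-1], [1], [0], [-5], [-3]]

Answer: 6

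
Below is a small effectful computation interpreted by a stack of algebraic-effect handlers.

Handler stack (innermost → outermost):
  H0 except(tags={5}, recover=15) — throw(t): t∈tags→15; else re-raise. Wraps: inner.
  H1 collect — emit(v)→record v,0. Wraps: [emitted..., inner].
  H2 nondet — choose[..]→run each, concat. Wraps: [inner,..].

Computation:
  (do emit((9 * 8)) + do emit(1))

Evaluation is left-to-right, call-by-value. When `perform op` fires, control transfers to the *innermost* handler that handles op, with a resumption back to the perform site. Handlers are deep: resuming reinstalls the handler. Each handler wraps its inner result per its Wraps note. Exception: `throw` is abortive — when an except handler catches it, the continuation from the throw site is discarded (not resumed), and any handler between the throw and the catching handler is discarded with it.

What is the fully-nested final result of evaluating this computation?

Step-by-step:
emit(72) @ H1 ⇒ out+=72
emit(1) @ H1 ⇒ out+=1
H0 returns 0
H1 returns [72, 1, 0]
H2 returns [[72, 1, 0]]
= [[72, 1, 0]]

Answer: [[72, 1, 0]]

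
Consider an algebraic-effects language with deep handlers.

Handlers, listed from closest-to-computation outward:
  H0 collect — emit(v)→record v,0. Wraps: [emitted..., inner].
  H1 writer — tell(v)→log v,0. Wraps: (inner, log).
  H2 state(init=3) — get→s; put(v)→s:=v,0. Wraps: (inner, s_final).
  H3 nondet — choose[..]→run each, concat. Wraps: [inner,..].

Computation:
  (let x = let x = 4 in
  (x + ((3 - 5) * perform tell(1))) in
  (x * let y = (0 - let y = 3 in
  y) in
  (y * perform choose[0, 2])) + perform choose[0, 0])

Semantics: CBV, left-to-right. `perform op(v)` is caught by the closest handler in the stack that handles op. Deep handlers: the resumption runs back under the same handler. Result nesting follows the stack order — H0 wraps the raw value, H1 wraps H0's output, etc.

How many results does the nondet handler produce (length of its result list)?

Answer: 4

Step-by-step:
tell(1) @ H1 ⇒ log+=1
choose[0, 2] @ H3
  branch[0] choose=0:
    choose[0, 0] @ H3
      branch[0] choose=0:
        H0 returns [0]
        H1 returns ([0], (1))
        H2 returns (([0], (1)), 3)
        H3 returns [(([0], (1)), 3)]
      branch[1] choose=0:
        H0 returns [0]
        H1 returns ([0], (1))
        H2 returns (([0], (1)), 3)
        H3 returns [(([0], (1)), 3)]
  branch[1] choose=2:
    choose[0, 0] @ H3
      branch[0] choose=0:
        H0 returns [-24]
        H1 returns ([-24], (1))
        H2 returns (([-24], (1)), 3)
        H3 returns [(([-24], (1)), 3)]
      branch[1] choose=0:
        H0 returns [-24]
        H1 returns ([-24], (1))
        H2 returns (([-24], (1)), 3)
        H3 returns [(([-24], (1)), 3)]
= [(([0], (1)), 3), (([0], (1)), 3), (([-24], (1)), 3), (([-24], (1)), 3)]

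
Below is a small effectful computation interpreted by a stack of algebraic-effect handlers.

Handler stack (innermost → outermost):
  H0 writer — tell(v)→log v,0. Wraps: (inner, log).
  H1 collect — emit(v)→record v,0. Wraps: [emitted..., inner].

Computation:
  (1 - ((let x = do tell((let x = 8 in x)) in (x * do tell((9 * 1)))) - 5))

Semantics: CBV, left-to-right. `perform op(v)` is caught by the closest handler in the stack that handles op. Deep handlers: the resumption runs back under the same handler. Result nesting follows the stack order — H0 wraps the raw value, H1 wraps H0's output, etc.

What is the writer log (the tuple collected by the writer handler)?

Answer: (8, 9)

Working:
tell(8) @ H0 ⇒ log+=8
tell(9) @ H0 ⇒ log+=9
H0 returns (6, (8, 9))
H1 returns [(6, (8, 9))]
= [(6, (8, 9))]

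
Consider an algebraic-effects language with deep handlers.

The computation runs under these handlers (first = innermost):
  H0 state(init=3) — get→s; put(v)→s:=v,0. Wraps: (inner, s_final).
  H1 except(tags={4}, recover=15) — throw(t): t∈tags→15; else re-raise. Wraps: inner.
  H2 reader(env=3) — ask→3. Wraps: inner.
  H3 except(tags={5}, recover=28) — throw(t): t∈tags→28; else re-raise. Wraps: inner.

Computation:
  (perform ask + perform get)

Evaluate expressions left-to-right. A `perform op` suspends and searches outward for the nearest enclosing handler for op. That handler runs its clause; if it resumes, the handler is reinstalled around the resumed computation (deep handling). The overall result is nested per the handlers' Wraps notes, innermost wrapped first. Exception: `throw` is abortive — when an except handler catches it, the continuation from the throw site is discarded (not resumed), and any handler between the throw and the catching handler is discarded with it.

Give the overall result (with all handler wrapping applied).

Answer: (6, 3)

Step-by-step:
ask @ H2 ⇒ 3
get @ H0 ⇒ 3
H0 returns (6, 3)
H1 returns (6, 3)
H2 returns (6, 3)
H3 returns (6, 3)
= (6, 3)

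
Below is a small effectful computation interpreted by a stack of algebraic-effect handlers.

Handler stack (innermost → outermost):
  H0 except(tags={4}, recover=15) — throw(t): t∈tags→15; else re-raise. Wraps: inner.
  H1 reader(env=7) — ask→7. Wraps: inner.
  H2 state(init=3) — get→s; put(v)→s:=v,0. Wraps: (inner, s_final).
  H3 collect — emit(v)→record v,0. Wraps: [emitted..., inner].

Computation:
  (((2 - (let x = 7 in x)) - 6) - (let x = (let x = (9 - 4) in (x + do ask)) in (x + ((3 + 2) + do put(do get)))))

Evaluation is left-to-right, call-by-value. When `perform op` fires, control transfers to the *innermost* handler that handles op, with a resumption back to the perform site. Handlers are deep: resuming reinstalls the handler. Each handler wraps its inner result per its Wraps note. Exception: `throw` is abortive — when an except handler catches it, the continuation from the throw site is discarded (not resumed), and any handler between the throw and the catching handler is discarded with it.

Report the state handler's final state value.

Working:
ask @ H1 ⇒ 7
get @ H2 ⇒ 3
put(3) @ H2 ⇒ s:=3
H0 returns -28
H1 returns -28
H2 returns (-28, 3)
H3 returns [(-28, 3)]
= [(-28, 3)]

Answer: 3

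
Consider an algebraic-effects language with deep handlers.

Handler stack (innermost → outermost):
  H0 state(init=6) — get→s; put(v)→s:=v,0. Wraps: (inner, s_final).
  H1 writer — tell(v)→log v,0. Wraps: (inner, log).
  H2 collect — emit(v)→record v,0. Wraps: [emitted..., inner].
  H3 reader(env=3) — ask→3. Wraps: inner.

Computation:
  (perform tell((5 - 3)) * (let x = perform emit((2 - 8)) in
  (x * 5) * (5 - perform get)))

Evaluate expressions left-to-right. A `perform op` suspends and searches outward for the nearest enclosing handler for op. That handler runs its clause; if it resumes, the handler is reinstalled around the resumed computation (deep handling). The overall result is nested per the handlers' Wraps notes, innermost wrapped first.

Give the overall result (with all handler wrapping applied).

Answer: [-6, ((0, 6), (2))]

Evaluation trace:
tell(2) @ H1 ⇒ log+=2
emit(-6) @ H2 ⇒ out+=-6
get @ H0 ⇒ 6
H0 returns (0, 6)
H1 returns ((0, 6), (2))
H2 returns [-6, ((0, 6), (2))]
H3 returns [-6, ((0, 6), (2))]
= [-6, ((0, 6), (2))]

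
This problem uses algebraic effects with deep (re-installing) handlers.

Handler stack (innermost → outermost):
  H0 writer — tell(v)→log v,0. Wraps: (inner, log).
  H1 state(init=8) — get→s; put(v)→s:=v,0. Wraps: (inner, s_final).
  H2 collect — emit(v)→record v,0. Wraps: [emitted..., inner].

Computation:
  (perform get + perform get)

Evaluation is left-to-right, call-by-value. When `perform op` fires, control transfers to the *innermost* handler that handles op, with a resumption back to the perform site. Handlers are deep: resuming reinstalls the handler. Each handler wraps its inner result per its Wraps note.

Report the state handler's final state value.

Answer: 8

Step-by-step:
get @ H1 ⇒ 8
get @ H1 ⇒ 8
H0 returns (16, ())
H1 returns ((16, ()), 8)
H2 returns [((16, ()), 8)]
= [((16, ()), 8)]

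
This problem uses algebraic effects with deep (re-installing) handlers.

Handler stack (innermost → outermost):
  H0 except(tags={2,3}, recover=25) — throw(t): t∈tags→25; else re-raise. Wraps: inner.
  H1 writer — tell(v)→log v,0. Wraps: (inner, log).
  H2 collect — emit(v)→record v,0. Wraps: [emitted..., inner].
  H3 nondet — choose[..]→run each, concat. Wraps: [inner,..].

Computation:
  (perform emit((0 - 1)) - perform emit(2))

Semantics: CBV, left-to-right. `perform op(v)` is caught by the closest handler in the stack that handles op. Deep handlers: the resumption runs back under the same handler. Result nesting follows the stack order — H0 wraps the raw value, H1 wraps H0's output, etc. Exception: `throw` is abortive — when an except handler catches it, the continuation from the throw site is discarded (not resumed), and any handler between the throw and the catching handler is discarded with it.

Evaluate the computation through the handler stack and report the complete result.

Answer: [[-1, 2, (0, ())]]

Step-by-step:
emit(-1) @ H2 ⇒ out+=-1
emit(2) @ H2 ⇒ out+=2
H0 returns 0
H1 returns (0, ())
H2 returns [-1, 2, (0, ())]
H3 returns [[-1, 2, (0, ())]]
= [[-1, 2, (0, ())]]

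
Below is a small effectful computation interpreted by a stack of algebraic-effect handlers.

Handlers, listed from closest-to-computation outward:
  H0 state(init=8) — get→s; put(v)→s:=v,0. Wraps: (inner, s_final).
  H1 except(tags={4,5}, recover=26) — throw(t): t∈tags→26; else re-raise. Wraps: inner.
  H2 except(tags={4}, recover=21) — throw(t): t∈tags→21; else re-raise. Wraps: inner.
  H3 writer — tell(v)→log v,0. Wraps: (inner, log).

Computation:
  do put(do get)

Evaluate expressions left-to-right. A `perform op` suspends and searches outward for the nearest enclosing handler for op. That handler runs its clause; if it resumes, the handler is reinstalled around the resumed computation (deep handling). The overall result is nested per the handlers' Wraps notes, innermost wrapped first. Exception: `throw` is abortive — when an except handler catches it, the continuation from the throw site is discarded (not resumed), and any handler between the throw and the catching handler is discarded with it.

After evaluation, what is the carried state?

Evaluation trace:
get @ H0 ⇒ 8
put(8) @ H0 ⇒ s:=8
H0 returns (0, 8)
H1 returns (0, 8)
H2 returns (0, 8)
H3 returns ((0, 8), ())
= ((0, 8), ())

Answer: 8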